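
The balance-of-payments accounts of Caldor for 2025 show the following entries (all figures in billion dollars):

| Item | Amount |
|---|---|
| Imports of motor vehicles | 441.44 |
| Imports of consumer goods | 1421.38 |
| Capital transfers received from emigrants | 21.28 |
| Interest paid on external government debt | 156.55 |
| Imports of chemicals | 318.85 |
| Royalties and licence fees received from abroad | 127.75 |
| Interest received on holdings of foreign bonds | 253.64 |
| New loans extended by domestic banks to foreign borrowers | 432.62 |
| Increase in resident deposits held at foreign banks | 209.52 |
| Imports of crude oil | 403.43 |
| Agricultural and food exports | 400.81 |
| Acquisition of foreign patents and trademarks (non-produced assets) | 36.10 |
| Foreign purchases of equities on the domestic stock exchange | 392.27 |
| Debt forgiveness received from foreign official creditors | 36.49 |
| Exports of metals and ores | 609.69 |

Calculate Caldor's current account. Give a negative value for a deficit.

-1349.76

Goods: 609.69 - 1421.38 + 400.81 - 441.44 - 403.43 - 318.85 = -1574.60
Services: 127.75
Primary income: 253.64 - 156.55 = 97.09
Current account = (-1574.60) + 127.75 + 97.09 = -1349.76
(Excluded from the current account — capital account: capital transfers received from emigrants 21.28, acquisition of foreign patents and trademarks (non-produced assets) 36.10, debt forgiveness received from foreign official creditors 36.49; financial account: new loans extended by domestic banks to foreign borrowers 432.62, increase in resident deposits held at foreign banks 209.52, foreign purchases of equities on the domestic stock exchange 392.27.)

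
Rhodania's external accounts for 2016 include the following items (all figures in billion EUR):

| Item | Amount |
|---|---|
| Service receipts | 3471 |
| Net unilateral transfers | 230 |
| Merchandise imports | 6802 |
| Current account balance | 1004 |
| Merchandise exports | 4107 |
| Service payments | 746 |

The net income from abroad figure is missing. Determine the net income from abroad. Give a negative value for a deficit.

744

Current account = goods balance + services balance + net primary income + net secondary income
Sum of the known components = 260
Net income from abroad = CA - (known components) = 1004 - 260 = 744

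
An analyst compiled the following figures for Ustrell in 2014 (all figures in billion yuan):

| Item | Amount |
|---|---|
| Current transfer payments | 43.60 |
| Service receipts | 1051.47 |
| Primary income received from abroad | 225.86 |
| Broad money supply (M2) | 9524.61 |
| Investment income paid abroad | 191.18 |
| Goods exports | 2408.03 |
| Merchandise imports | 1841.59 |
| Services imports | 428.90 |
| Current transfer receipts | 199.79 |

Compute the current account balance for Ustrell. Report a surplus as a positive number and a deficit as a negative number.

Goods balance = 2408.03 - 1841.59 = 566.44
Services balance = 1051.47 - 428.90 = 622.57
Trade balance (goods + services) = 566.44 + 622.57 = 1189.01
Net primary income = 225.86 - 191.18 = 34.68
Net secondary income = 199.79 - 43.60 = 156.19
Current account = 1189.01 + 34.68 + 156.19 = 1379.88

1379.88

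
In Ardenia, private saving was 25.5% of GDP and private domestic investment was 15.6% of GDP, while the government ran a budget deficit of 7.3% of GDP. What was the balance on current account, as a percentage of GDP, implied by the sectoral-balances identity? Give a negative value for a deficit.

By the sectoral-balances identity, CA = (S_private - I) + (T - G).
Private balance = 25.5 - 15.6 = 9.9
Government balance (T - G) = -7.3
CA = 9.9 + (-7.3) = 2.6

2.6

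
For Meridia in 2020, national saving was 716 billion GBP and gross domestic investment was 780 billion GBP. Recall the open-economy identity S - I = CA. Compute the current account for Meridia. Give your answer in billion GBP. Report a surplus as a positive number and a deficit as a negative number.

CA = S - I = 716 - 780 = -64

-64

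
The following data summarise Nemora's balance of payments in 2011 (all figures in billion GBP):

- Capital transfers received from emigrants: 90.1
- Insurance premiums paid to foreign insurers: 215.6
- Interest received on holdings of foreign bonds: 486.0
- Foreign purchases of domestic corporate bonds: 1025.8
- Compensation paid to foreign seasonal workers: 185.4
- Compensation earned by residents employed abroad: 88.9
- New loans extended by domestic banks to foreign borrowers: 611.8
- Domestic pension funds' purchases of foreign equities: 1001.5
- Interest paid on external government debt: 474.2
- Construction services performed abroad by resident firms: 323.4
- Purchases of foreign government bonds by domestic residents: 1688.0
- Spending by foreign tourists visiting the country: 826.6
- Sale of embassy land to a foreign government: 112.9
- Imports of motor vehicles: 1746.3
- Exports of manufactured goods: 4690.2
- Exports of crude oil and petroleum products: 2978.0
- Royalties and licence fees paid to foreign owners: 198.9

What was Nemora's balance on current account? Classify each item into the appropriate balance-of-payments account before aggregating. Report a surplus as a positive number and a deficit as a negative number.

6572.7

Goods: 4690.2 + 2978.0 - 1746.3 = 5921.9
Services: 323.4 + 826.6 - 198.9 - 215.6 = 735.5
Primary income: 88.9 + 486.0 - 185.4 - 474.2 = -84.7
Current account = 5921.9 + 735.5 + (-84.7) = 6572.7
(Excluded from the current account — capital account: capital transfers received from emigrants 90.1, sale of embassy land to a foreign government 112.9; financial account: foreign purchases of domestic corporate bonds 1025.8, new loans extended by domestic banks to foreign borrowers 611.8, domestic pension funds' purchases of foreign equities 1001.5, purchases of foreign government bonds by domestic residents 1688.0.)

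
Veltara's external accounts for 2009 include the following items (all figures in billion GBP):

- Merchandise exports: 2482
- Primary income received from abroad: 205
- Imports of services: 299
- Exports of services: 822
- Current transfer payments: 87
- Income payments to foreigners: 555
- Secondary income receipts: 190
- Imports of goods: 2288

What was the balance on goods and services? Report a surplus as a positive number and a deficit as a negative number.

717

Goods balance = 2482 - 2288 = 194
Services balance = 822 - 299 = 523
Trade balance (goods + services) = 194 + 523 = 717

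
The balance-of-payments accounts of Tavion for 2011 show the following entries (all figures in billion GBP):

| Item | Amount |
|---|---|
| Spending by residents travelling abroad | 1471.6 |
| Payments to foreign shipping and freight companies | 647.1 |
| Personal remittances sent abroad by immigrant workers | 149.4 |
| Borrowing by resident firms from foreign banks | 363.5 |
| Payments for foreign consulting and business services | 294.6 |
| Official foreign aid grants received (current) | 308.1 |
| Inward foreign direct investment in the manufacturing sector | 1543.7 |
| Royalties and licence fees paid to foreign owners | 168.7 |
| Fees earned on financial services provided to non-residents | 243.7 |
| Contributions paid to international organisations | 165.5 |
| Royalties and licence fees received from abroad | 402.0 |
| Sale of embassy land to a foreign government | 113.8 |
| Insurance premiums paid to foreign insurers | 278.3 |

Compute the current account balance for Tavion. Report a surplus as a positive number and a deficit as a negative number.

-2221.4

Services: 402.0 - 647.1 - 168.7 - 1471.6 + 243.7 - 278.3 - 294.6 = -2214.6
Secondary income: 308.1 - 149.4 - 165.5 = -6.8
Current account = (-2214.6) + (-6.8) = -2221.4
(Excluded from the current account — financial account: borrowing by resident firms from foreign banks 363.5, inward foreign direct investment in the manufacturing sector 1543.7; capital account: sale of embassy land to a foreign government 113.8.)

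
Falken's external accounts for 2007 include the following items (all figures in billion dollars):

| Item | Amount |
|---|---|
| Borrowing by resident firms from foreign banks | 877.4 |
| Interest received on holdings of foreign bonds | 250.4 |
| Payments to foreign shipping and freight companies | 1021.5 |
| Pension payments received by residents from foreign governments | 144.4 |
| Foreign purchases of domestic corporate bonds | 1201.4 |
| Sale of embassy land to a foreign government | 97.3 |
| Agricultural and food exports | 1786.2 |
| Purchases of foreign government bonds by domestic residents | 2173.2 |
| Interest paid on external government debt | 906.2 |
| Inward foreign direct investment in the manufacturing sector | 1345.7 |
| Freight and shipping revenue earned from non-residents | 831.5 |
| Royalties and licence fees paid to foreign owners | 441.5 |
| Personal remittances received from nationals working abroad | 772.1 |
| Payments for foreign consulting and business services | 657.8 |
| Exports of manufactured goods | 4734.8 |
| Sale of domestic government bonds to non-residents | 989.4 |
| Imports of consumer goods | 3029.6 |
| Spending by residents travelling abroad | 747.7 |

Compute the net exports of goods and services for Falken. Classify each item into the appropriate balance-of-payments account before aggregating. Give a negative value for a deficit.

1454.4

Goods: -3029.6 + 4734.8 + 1786.2 = 3491.4
Services: -441.5 + 831.5 - 747.7 - 657.8 - 1021.5 = -2037.0
Trade balance = 3491.4 + (-2037.0) = 1454.4
(Excluded from the trade balance — financial account: borrowing by resident firms from foreign banks 877.4, foreign purchases of domestic corporate bonds 1201.4, purchases of foreign government bonds by domestic residents 2173.2, inward foreign direct investment in the manufacturing sector 1345.7, sale of domestic government bonds to non-residents 989.4; primary income: interest received on holdings of foreign bonds 250.4, interest paid on external government debt 906.2; secondary income: pension payments received by residents from foreign governments 144.4, personal remittances received from nationals working abroad 772.1; capital account: sale of embassy land to a foreign government 97.3.)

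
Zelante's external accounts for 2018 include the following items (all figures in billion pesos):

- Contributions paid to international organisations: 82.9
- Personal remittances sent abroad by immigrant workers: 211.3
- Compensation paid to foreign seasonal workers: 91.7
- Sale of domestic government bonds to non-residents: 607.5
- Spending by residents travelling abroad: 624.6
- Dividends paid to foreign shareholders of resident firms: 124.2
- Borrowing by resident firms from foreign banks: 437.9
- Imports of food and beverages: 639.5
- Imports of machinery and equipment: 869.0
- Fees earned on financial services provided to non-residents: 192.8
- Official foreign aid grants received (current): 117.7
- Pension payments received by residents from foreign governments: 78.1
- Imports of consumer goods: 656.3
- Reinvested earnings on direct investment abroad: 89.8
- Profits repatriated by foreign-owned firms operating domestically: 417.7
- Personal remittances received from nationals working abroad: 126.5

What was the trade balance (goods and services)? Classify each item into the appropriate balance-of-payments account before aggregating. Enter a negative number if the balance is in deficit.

Goods: -869.0 - 656.3 - 639.5 = -2164.8
Services: -624.6 + 192.8 = -431.8
Trade balance = -2164.8 + (-431.8) = -2596.6
(Excluded from the trade balance — secondary income: contributions paid to international organisations 82.9, personal remittances sent abroad by immigrant workers 211.3, official foreign aid grants received (current) 117.7, pension payments received by residents from foreign governments 78.1, personal remittances received from nationals working abroad 126.5; primary income: compensation paid to foreign seasonal workers 91.7, dividends paid to foreign shareholders of resident firms 124.2, reinvested earnings on direct investment abroad 89.8, profits repatriated by foreign-owned firms operating domestically 417.7; financial account: sale of domestic government bonds to non-residents 607.5, borrowing by resident firms from foreign banks 437.9.)

-2596.6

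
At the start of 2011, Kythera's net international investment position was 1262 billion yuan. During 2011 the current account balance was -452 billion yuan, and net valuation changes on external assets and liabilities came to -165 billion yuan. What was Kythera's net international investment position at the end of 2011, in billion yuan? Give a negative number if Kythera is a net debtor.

Change in NIIP = current account + net valuation change = -452 + (-165) = -617
End-of-year NIIP = 1262 + (-617) = 645

645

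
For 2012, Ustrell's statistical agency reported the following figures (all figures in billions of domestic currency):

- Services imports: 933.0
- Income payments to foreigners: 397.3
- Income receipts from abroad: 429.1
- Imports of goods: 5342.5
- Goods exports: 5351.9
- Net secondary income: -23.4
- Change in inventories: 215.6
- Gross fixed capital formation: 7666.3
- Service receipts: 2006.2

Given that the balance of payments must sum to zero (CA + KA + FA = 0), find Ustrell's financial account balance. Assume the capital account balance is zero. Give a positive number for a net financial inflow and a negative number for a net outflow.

-1091.0

Goods balance = 5351.9 - 5342.5 = 9.4
Services balance = 2006.2 - 933.0 = 1073.2
Trade balance (goods + services) = 9.4 + 1073.2 = 1082.6
Net primary income = 429.1 - 397.3 = 31.8
Net secondary income = -23.4
Current account = 1082.6 + 31.8 + (-23.4) = 1091.0
Financial account = -(1091.0) = -1091.0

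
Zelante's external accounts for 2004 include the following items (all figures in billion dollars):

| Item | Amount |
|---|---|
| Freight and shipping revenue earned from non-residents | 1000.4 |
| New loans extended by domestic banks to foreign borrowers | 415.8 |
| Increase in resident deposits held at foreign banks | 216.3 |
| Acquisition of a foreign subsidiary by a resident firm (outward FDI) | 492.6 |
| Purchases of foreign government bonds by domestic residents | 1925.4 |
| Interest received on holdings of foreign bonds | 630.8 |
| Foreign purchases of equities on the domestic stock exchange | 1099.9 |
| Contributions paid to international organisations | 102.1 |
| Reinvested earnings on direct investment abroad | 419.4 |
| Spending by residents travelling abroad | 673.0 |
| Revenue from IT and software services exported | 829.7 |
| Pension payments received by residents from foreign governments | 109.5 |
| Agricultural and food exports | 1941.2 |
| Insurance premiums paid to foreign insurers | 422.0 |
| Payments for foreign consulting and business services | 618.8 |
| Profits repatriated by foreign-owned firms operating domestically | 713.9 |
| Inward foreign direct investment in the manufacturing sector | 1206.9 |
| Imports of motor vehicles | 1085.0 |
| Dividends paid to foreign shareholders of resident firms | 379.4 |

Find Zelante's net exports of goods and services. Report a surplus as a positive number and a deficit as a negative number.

Goods: 1941.2 - 1085.0 = 856.2
Services: 829.7 + 1000.4 - 618.8 - 422.0 - 673.0 = 116.3
Trade balance = 856.2 + 116.3 = 972.5
(Excluded from the trade balance — financial account: new loans extended by domestic banks to foreign borrowers 415.8, increase in resident deposits held at foreign banks 216.3, acquisition of a foreign subsidiary by a resident firm (outward FDI) 492.6, purchases of foreign government bonds by domestic residents 1925.4, foreign purchases of equities on the domestic stock exchange 1099.9, inward foreign direct investment in the manufacturing sector 1206.9; primary income: interest received on holdings of foreign bonds 630.8, reinvested earnings on direct investment abroad 419.4, profits repatriated by foreign-owned firms operating domestically 713.9, dividends paid to foreign shareholders of resident firms 379.4; secondary income: contributions paid to international organisations 102.1, pension payments received by residents from foreign governments 109.5.)

972.5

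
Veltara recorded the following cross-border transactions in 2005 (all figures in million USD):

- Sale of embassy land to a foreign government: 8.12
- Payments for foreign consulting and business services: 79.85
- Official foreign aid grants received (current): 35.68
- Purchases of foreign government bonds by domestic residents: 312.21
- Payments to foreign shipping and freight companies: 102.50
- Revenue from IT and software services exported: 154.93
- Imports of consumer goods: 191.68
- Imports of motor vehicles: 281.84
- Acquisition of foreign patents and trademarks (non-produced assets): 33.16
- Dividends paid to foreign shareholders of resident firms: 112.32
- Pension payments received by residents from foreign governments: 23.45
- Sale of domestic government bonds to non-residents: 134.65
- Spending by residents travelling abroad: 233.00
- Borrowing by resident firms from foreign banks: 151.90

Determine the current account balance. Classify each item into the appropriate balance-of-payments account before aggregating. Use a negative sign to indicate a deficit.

Goods: -191.68 - 281.84 = -473.52
Services: -233.00 - 102.50 - 79.85 + 154.93 = -260.42
Primary income: -112.32
Secondary income: 35.68 + 23.45 = 59.13
Current account = (-473.52) + (-260.42) + (-112.32) + 59.13 = -787.13
(Excluded from the current account — capital account: sale of embassy land to a foreign government 8.12, acquisition of foreign patents and trademarks (non-produced assets) 33.16; financial account: purchases of foreign government bonds by domestic residents 312.21, sale of domestic government bonds to non-residents 134.65, borrowing by resident firms from foreign banks 151.90.)

-787.13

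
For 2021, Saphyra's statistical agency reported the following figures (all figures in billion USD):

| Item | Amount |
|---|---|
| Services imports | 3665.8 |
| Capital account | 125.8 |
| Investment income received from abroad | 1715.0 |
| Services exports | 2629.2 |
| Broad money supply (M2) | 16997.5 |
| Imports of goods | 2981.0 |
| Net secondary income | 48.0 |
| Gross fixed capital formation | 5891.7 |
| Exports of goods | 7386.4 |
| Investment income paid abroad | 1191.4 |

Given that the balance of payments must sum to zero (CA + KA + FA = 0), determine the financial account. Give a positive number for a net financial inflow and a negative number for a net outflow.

-4066.2

Goods balance = 7386.4 - 2981.0 = 4405.4
Services balance = 2629.2 - 3665.8 = -1036.6
Trade balance (goods + services) = 4405.4 + (-1036.6) = 3368.8
Net primary income = 1715.0 - 1191.4 = 523.6
Net secondary income = 48.0
Current account = 3368.8 + 523.6 + 48.0 = 3940.4
Financial account = -(3940.4 + 125.8) = -4066.2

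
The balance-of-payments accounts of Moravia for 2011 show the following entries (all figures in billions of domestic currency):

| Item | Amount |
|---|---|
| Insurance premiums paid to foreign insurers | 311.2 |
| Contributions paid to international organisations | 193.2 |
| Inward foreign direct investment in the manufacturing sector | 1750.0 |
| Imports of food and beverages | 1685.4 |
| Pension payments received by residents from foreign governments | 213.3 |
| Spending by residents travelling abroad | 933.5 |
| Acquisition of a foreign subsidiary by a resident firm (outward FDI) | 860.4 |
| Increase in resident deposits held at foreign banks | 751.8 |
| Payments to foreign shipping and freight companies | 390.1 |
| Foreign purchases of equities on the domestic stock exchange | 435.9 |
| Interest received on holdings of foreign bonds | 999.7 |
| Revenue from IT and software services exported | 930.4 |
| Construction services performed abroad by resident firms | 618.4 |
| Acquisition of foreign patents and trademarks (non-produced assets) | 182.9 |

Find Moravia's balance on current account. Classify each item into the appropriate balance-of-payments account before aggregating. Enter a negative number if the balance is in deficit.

-751.6

Goods: -1685.4
Services: -311.2 - 390.1 + 930.4 + 618.4 - 933.5 = -86.0
Primary income: 999.7
Secondary income: -193.2 + 213.3 = 20.1
Current account = (-1685.4) + (-86.0) + 999.7 + 20.1 = -751.6
(Excluded from the current account — financial account: inward foreign direct investment in the manufacturing sector 1750.0, acquisition of a foreign subsidiary by a resident firm (outward FDI) 860.4, increase in resident deposits held at foreign banks 751.8, foreign purchases of equities on the domestic stock exchange 435.9; capital account: acquisition of foreign patents and trademarks (non-produced assets) 182.9.)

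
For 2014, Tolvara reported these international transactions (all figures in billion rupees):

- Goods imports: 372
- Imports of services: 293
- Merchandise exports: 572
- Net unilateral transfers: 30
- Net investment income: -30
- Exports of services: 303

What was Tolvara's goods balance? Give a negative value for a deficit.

200

Goods balance = 572 - 372 = 200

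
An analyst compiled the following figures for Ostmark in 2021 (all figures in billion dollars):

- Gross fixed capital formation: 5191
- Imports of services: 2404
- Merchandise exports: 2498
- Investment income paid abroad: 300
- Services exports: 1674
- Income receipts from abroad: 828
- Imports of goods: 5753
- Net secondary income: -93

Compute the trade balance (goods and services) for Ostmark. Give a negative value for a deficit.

-3985

Goods balance = 2498 - 5753 = -3255
Services balance = 1674 - 2404 = -730
Trade balance (goods + services) = -3255 + (-730) = -3985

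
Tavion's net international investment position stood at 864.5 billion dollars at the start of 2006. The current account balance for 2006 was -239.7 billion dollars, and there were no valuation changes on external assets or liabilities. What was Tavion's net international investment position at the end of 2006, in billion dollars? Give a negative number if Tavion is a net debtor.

With no valuation effects, change in NIIP = current account = -239.7
End-of-year NIIP = 864.5 + (-239.7) = 624.8

624.8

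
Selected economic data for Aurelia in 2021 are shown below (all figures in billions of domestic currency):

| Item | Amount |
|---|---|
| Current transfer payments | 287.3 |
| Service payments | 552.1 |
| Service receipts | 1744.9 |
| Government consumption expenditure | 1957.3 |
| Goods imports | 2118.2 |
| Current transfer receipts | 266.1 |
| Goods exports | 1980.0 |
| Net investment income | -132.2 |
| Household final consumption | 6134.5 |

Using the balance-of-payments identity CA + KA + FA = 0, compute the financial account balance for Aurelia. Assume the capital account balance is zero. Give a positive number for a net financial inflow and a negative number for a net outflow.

-901.2

Goods balance = 1980.0 - 2118.2 = -138.2
Services balance = 1744.9 - 552.1 = 1192.8
Trade balance (goods + services) = -138.2 + 1192.8 = 1054.6
Net primary income = -132.2
Net secondary income = 266.1 - 287.3 = -21.2
Current account = 1054.6 + (-132.2) + (-21.2) = 901.2
Financial account = -(901.2) = -901.2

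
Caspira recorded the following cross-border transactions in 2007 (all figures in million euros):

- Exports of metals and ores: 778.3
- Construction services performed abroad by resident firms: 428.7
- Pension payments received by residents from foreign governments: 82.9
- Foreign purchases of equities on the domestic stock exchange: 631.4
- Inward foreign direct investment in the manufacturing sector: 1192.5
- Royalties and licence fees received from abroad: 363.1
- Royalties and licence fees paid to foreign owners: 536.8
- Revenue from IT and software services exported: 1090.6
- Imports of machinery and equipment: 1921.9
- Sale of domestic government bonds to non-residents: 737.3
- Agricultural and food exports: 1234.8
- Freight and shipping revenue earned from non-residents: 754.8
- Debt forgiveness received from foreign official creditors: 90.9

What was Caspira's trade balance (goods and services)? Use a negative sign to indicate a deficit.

Goods: -1921.9 + 778.3 + 1234.8 = 91.2
Services: 363.1 + 1090.6 + 428.7 - 536.8 + 754.8 = 2100.4
Trade balance = 91.2 + 2100.4 = 2191.6
(Excluded from the trade balance — secondary income: pension payments received by residents from foreign governments 82.9; financial account: foreign purchases of equities on the domestic stock exchange 631.4, inward foreign direct investment in the manufacturing sector 1192.5, sale of domestic government bonds to non-residents 737.3; capital account: debt forgiveness received from foreign official creditors 90.9.)

2191.6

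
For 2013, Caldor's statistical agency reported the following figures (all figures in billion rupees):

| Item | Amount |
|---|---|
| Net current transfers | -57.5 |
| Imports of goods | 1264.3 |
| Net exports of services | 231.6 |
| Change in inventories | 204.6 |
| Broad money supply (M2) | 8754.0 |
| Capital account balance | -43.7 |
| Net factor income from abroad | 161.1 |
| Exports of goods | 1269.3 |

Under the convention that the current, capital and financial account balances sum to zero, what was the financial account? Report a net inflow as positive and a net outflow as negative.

-296.5

Goods balance = 1269.3 - 1264.3 = 5.0
Services balance = 231.6
Trade balance (goods + services) = 5.0 + 231.6 = 236.6
Net primary income = 161.1
Net secondary income = -57.5
Current account = 236.6 + 161.1 + (-57.5) = 340.2
Financial account = -(340.2 + (-43.7)) = -296.5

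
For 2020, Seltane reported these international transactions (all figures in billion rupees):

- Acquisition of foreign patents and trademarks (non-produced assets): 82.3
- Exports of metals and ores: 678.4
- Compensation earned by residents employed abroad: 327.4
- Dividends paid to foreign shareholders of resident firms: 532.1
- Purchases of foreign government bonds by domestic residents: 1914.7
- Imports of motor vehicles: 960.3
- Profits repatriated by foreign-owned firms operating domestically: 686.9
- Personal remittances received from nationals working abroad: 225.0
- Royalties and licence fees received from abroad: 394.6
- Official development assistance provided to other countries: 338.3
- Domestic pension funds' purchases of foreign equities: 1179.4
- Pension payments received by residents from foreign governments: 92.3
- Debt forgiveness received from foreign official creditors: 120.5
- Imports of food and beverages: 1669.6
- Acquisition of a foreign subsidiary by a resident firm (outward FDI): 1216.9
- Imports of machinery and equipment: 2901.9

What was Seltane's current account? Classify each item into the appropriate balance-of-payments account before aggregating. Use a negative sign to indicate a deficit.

Goods: -2901.9 + 678.4 - 960.3 - 1669.6 = -4853.4
Services: 394.6
Primary income: 327.4 - 686.9 - 532.1 = -891.6
Secondary income: 92.3 + 225.0 - 338.3 = -21.0
Current account = (-4853.4) + 394.6 + (-891.6) + (-21.0) = -5371.4
(Excluded from the current account — capital account: acquisition of foreign patents and trademarks (non-produced assets) 82.3, debt forgiveness received from foreign official creditors 120.5; financial account: purchases of foreign government bonds by domestic residents 1914.7, domestic pension funds' purchases of foreign equities 1179.4, acquisition of a foreign subsidiary by a resident firm (outward FDI) 1216.9.)

-5371.4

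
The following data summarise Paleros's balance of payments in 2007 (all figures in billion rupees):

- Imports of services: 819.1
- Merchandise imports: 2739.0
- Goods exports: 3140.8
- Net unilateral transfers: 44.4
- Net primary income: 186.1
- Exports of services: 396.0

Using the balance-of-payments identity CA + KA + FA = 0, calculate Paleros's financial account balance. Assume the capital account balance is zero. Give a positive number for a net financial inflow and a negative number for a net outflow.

Goods balance = 3140.8 - 2739.0 = 401.8
Services balance = 396.0 - 819.1 = -423.1
Trade balance (goods + services) = 401.8 + (-423.1) = -21.3
Net primary income = 186.1
Net secondary income = 44.4
Current account = -21.3 + 186.1 + 44.4 = 209.2
Financial account = -(209.2) = -209.2

-209.2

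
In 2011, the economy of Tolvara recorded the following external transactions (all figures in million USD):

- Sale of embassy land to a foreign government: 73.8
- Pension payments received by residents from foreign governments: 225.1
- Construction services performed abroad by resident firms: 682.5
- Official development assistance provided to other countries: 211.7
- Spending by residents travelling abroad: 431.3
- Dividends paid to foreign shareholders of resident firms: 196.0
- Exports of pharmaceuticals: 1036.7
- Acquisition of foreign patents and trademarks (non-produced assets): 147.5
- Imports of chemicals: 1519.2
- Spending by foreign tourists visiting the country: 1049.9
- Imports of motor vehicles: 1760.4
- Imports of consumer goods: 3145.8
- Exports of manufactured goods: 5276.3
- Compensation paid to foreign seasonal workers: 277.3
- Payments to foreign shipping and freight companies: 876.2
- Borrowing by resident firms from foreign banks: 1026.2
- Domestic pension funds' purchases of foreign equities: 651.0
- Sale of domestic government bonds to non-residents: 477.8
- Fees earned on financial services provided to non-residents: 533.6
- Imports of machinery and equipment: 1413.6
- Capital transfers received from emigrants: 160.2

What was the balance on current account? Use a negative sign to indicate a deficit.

Goods: -1413.6 + 5276.3 - 1760.4 - 3145.8 - 1519.2 + 1036.7 = -1526.0
Services: -431.3 + 1049.9 - 876.2 + 682.5 + 533.6 = 958.5
Primary income: -277.3 - 196.0 = -473.3
Secondary income: 225.1 - 211.7 = 13.4
Current account = (-1526.0) + 958.5 + (-473.3) + 13.4 = -1027.4
(Excluded from the current account — capital account: sale of embassy land to a foreign government 73.8, acquisition of foreign patents and trademarks (non-produced assets) 147.5, capital transfers received from emigrants 160.2; financial account: borrowing by resident firms from foreign banks 1026.2, domestic pension funds' purchases of foreign equities 651.0, sale of domestic government bonds to non-residents 477.8.)

-1027.4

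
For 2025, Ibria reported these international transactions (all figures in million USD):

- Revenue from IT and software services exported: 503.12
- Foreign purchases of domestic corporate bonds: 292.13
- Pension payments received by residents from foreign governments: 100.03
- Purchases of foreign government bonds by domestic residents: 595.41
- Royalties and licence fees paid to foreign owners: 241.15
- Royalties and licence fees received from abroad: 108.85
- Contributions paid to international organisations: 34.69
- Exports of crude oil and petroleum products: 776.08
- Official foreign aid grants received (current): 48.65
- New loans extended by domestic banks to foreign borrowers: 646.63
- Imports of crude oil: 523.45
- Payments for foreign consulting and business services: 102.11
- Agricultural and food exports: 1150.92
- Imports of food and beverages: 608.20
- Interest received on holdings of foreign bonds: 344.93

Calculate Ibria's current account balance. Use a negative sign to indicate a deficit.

1522.98

Goods: 776.08 + 1150.92 - 608.20 - 523.45 = 795.35
Services: 108.85 - 102.11 - 241.15 + 503.12 = 268.71
Primary income: 344.93
Secondary income: 100.03 - 34.69 + 48.65 = 113.99
Current account = 795.35 + 268.71 + 344.93 + 113.99 = 1522.98
(Excluded from the current account — financial account: foreign purchases of domestic corporate bonds 292.13, purchases of foreign government bonds by domestic residents 595.41, new loans extended by domestic banks to foreign borrowers 646.63.)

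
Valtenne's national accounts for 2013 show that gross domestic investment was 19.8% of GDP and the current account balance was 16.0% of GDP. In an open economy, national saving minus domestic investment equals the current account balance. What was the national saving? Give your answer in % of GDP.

S = I + CA = 19.8 + 16.0 = 35.8

35.8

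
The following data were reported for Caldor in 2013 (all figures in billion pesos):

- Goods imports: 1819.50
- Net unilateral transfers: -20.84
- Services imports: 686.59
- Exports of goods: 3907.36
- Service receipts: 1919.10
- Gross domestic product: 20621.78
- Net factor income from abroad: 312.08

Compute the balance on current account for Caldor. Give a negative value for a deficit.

3611.61

Goods balance = 3907.36 - 1819.50 = 2087.86
Services balance = 1919.10 - 686.59 = 1232.51
Trade balance (goods + services) = 2087.86 + 1232.51 = 3320.37
Net primary income = 312.08
Net secondary income = -20.84
Current account = 3320.37 + 312.08 + (-20.84) = 3611.61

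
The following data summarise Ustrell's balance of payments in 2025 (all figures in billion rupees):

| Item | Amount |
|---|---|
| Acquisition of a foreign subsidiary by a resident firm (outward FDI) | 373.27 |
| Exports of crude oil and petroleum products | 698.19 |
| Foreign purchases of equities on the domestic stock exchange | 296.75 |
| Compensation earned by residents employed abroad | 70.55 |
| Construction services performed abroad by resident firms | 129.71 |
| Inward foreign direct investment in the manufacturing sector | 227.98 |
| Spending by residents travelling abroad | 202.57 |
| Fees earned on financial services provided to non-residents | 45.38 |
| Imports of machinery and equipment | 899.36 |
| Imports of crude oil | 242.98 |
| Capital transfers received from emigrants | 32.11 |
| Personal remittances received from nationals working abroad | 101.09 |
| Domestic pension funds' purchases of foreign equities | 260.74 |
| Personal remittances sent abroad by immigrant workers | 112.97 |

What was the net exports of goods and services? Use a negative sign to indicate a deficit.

-471.63

Goods: -242.98 + 698.19 - 899.36 = -444.15
Services: 45.38 - 202.57 + 129.71 = -27.48
Trade balance = -444.15 + (-27.48) = -471.63
(Excluded from the trade balance — financial account: acquisition of a foreign subsidiary by a resident firm (outward FDI) 373.27, foreign purchases of equities on the domestic stock exchange 296.75, inward foreign direct investment in the manufacturing sector 227.98, domestic pension funds' purchases of foreign equities 260.74; primary income: compensation earned by residents employed abroad 70.55; capital account: capital transfers received from emigrants 32.11; secondary income: personal remittances received from nationals working abroad 101.09, personal remittances sent abroad by immigrant workers 112.97.)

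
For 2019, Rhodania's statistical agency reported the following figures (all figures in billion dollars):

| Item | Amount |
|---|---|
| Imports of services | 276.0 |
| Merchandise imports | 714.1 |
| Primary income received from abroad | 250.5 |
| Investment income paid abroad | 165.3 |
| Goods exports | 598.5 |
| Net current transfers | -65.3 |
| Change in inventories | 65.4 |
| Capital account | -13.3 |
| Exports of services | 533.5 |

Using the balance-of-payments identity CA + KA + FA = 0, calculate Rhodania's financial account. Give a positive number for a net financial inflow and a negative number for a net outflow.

Goods balance = 598.5 - 714.1 = -115.6
Services balance = 533.5 - 276.0 = 257.5
Trade balance (goods + services) = -115.6 + 257.5 = 141.9
Net primary income = 250.5 - 165.3 = 85.2
Net secondary income = -65.3
Current account = 141.9 + 85.2 + (-65.3) = 161.8
Financial account = -(161.8 + (-13.3)) = -148.5

-148.5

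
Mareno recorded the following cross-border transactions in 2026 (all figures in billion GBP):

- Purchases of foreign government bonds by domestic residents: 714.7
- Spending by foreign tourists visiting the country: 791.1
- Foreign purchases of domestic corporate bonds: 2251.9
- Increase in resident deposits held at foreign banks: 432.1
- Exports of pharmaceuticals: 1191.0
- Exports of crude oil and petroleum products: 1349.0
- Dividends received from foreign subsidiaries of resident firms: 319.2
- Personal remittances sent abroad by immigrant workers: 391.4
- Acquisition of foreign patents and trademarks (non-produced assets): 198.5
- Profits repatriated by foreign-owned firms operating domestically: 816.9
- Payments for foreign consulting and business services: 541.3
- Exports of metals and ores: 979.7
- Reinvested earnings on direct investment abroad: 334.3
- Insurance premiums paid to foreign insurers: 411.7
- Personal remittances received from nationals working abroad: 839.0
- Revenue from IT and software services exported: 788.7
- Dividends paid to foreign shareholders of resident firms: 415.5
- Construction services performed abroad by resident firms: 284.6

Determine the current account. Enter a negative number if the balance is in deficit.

4299.8

Goods: 1349.0 + 1191.0 + 979.7 = 3519.7
Services: -411.7 + 791.1 + 284.6 - 541.3 + 788.7 = 911.4
Primary income: -816.9 + 319.2 - 415.5 + 334.3 = -578.9
Secondary income: 839.0 - 391.4 = 447.6
Current account = 3519.7 + 911.4 + (-578.9) + 447.6 = 4299.8
(Excluded from the current account — financial account: purchases of foreign government bonds by domestic residents 714.7, foreign purchases of domestic corporate bonds 2251.9, increase in resident deposits held at foreign banks 432.1; capital account: acquisition of foreign patents and trademarks (non-produced assets) 198.5.)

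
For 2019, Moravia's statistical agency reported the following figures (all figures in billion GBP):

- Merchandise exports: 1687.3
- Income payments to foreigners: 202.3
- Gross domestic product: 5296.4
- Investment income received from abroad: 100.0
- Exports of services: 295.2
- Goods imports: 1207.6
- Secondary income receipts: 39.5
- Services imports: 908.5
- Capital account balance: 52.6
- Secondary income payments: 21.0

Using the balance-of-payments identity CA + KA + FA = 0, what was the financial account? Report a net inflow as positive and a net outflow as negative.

Goods balance = 1687.3 - 1207.6 = 479.7
Services balance = 295.2 - 908.5 = -613.3
Trade balance (goods + services) = 479.7 + (-613.3) = -133.6
Net primary income = 100.0 - 202.3 = -102.3
Net secondary income = 39.5 - 21.0 = 18.5
Current account = -133.6 + (-102.3) + 18.5 = -217.4
Financial account = -(-217.4 + 52.6) = 164.8

164.8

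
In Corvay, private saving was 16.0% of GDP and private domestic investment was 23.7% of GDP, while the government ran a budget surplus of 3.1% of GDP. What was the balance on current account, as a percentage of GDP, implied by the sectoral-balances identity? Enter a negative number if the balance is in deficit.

-4.6

By the sectoral-balances identity, CA = (S_private - I) + (T - G).
Private balance = 16.0 - 23.7 = -7.7
Government balance (T - G) = 3.1
CA = -7.7 + 3.1 = -4.6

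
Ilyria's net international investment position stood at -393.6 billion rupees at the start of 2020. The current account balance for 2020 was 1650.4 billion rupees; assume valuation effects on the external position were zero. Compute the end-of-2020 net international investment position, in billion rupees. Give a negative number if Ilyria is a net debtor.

1256.8

With no valuation effects, change in NIIP = current account = 1650.4
End-of-year NIIP = -393.6 + 1650.4 = 1256.8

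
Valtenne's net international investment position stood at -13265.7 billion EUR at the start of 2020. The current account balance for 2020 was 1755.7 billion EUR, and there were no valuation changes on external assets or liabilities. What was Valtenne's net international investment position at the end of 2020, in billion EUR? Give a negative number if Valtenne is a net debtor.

-11510.0

With no valuation effects, change in NIIP = current account = 1755.7
End-of-year NIIP = -13265.7 + 1755.7 = -11510.0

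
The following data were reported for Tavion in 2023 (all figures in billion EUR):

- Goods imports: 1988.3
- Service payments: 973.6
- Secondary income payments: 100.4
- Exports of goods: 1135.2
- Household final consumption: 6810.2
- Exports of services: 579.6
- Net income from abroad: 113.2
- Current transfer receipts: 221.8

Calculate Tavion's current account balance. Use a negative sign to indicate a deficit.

-1012.5

Goods balance = 1135.2 - 1988.3 = -853.1
Services balance = 579.6 - 973.6 = -394.0
Trade balance (goods + services) = -853.1 + (-394.0) = -1247.1
Net primary income = 113.2
Net secondary income = 221.8 - 100.4 = 121.4
Current account = -1247.1 + 113.2 + 121.4 = -1012.5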